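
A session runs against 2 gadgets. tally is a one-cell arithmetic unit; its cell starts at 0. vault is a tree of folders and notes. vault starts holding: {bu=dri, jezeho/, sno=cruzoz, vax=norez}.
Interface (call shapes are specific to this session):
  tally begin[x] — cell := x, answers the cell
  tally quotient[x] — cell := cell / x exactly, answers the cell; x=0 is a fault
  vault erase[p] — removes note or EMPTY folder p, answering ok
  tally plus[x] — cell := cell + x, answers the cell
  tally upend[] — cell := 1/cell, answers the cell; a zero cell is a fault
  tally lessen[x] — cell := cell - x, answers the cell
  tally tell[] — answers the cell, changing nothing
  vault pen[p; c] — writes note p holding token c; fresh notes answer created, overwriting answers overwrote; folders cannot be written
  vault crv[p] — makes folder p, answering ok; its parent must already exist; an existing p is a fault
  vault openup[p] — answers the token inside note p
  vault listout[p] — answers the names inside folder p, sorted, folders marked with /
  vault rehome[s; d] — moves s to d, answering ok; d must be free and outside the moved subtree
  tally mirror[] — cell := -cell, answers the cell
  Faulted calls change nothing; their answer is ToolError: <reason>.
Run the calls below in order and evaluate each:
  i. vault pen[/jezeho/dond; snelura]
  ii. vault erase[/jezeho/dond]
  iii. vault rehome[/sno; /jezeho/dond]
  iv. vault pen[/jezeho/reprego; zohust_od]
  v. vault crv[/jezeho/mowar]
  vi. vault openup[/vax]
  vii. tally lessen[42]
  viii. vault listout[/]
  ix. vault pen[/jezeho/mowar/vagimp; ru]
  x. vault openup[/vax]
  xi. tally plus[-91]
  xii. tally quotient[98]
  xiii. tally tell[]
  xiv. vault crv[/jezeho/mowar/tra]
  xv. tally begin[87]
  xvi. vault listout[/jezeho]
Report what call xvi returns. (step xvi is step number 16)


Answer: [dond, mowar/, reprego]

Derivation:
% vault pen p=/jezeho/dond c=snelura
= created
% vault erase p=/jezeho/dond
= ok
% vault rehome s=/sno d=/jezeho/dond
= ok
% vault pen p=/jezeho/reprego c=zohust_od
= created
% vault crv p=/jezeho/mowar
= ok
% vault openup p=/vax
= norez
% tally lessen x=42
= -42
% vault listout p=/
= [bu, jezeho/, vax]
% vault pen p=/jezeho/mowar/vagimp c=ru
= created
% vault openup p=/vax
= norez
% tally plus x=-91
= -133
% tally quotient x=98
= -19/14
% tally tell
= -19/14
% vault crv p=/jezeho/mowar/tra
= ok
% tally begin x=87
= 87
% vault listout p=/jezeho
= [dond, mowar/, reprego]


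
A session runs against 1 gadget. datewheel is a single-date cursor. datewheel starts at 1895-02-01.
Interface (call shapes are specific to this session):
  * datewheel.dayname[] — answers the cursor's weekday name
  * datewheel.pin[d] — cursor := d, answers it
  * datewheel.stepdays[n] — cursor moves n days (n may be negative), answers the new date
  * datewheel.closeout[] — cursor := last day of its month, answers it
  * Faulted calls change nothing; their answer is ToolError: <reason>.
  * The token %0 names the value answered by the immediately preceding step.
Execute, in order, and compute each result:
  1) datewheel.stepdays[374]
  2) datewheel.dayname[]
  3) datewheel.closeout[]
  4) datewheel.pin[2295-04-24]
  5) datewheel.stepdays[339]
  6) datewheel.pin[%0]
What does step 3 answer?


-> datewheel.stepdays(n→374)
<- 1896-02-10
-> datewheel.dayname()
<- Monday
-> datewheel.closeout()
<- 1896-02-29
-> datewheel.pin(d→2295-04-24)
<- 2295-04-24
-> datewheel.stepdays(n→339)
<- 2296-03-28
-> datewheel.pin(d→%0)
<- 2296-03-28

Answer: 1896-02-29


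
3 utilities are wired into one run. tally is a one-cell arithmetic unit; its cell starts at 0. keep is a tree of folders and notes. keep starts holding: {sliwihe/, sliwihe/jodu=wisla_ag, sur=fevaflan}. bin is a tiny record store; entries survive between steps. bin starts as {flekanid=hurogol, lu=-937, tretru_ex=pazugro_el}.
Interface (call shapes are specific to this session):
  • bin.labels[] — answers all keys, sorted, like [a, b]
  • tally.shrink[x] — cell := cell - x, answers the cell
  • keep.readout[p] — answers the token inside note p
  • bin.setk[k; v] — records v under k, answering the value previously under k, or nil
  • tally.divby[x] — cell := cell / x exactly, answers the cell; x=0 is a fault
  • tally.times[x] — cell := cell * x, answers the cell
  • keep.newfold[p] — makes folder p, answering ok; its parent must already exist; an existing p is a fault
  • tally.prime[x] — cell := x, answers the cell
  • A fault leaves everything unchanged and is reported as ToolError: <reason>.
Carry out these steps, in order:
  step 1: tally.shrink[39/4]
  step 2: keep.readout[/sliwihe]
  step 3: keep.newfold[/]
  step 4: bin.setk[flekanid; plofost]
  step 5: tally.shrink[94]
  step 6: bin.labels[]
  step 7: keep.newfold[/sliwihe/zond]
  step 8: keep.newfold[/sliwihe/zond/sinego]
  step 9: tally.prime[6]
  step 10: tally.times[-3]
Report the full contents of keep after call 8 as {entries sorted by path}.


;; tally.shrink(x='39/4') == -39/4
;; keep.readout(p='/sliwihe') == ToolError: is a directory
;; keep.newfold(p='/') == ToolError: exists
;; bin.setk(k='flekanid', v='plofost') == hurogol
;; tally.shrink(x='94') == -415/4
;; bin.labels() == [flekanid, lu, tretru_ex]
;; keep.newfold(p='/sliwihe/zond') == ok
;; keep.newfold(p='/sliwihe/zond/sinego') == ok
;; tally.prime(x='6') == 6
;; tally.times(x='-3') == -18

Answer: {sliwihe/, sliwihe/jodu=wisla_ag, sliwihe/zond/, sliwihe/zond/sinego/, sur=fevaflan}


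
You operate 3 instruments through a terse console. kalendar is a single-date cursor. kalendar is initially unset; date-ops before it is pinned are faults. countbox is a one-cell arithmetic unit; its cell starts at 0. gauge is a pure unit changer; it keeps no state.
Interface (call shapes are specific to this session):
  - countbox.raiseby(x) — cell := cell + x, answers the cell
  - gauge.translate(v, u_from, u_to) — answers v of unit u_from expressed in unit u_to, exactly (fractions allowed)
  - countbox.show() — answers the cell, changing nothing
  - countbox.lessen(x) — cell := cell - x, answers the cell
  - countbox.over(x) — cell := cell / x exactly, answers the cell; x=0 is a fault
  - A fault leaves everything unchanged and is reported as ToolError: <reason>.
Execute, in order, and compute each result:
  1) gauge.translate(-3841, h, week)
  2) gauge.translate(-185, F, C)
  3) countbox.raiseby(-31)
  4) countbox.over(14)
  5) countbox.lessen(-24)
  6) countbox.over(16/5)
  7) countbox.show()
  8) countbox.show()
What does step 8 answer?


Answer: 1525/224

Derivation:
I invoke translate(v=-3841, u_from=h, u_to=week), yielding -3841/168.
I use translate(v=-185, u_from=F, u_to=C), and get -1085/9.
Next I call raiseby(x=-31), yielding -31.
Next I call over(x=14), — result: -31/14.
I call lessen(x=-24), giving 305/14.
Calling over(x=16/5), — result: 1525/224.
Calling show, giving 1525/224.
I use show, giving 1525/224.


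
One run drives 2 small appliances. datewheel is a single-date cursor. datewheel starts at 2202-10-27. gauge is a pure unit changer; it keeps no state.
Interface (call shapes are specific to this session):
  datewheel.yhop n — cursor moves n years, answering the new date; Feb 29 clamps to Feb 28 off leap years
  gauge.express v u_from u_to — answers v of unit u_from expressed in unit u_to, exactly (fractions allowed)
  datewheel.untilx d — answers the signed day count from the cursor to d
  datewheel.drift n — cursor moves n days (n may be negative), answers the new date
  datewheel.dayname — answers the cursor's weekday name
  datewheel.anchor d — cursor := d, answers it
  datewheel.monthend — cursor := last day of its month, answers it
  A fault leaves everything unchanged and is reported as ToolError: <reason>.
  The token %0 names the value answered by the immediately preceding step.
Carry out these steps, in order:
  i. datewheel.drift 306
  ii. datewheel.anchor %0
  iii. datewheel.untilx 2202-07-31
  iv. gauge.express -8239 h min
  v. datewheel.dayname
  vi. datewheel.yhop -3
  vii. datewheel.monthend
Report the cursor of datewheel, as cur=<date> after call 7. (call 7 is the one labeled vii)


Now I run datewheel.drift passing n→306, and get 2203-08-29.
I use datewheel.anchor passing d→%0: 2203-08-29.
Next I call datewheel.untilx passing d→2202-07-31, and observe -394.
Invoking gauge.express passing v→-8239, u_from→h, u_to→min, and see -494340.
Calling datewheel.dayname, giving Monday.
Next I call datewheel.yhop passing n→-3, yielding 2200-08-29.
Then datewheel.monthend, and see 2200-08-31.

Answer: cur=2200-08-31


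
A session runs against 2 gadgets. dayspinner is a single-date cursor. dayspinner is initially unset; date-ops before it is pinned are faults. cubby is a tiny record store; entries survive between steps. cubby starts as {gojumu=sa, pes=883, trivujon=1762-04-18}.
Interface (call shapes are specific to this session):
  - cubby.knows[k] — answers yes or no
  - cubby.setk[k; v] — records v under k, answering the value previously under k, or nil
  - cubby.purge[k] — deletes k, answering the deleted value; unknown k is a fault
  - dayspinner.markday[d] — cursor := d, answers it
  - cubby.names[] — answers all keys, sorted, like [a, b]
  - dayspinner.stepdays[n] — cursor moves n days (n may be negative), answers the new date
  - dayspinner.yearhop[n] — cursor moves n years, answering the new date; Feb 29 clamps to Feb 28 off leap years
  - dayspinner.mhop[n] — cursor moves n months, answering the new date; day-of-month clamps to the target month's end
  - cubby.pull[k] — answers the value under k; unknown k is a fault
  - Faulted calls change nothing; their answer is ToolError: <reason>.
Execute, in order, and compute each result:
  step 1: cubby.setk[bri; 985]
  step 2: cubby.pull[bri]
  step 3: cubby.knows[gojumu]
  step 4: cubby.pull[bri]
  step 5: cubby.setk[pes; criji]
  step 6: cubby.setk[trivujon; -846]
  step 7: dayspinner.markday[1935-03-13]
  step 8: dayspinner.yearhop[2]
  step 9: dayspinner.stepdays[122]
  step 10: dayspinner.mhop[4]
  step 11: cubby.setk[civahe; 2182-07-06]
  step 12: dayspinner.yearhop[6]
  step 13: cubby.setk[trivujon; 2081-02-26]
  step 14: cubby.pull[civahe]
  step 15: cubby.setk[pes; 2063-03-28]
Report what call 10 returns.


% 1. cubby.setk(k='bri', v='985') == nil
% 2. cubby.pull(k='bri') == 985
% 3. cubby.knows(k='gojumu') == yes
% 4. cubby.pull(k='bri') == 985
% 5. cubby.setk(k='pes', v='criji') == 883
% 6. cubby.setk(k='trivujon', v='-846') == 1762-04-18
% 7. dayspinner.markday(d='1935-03-13') == 1935-03-13
% 8. dayspinner.yearhop(n='2') == 1937-03-13
% 9. dayspinner.stepdays(n='122') == 1937-07-13
% 10. dayspinner.mhop(n='4') == 1937-11-13
% 11. cubby.setk(k='civahe', v='2182-07-06') == nil
% 12. dayspinner.yearhop(n='6') == 1943-11-13
% 13. cubby.setk(k='trivujon', v='2081-02-26') == -846
% 14. cubby.pull(k='civahe') == 2182-07-06
% 15. cubby.setk(k='pes', v='2063-03-28') == criji

Answer: 1937-11-13


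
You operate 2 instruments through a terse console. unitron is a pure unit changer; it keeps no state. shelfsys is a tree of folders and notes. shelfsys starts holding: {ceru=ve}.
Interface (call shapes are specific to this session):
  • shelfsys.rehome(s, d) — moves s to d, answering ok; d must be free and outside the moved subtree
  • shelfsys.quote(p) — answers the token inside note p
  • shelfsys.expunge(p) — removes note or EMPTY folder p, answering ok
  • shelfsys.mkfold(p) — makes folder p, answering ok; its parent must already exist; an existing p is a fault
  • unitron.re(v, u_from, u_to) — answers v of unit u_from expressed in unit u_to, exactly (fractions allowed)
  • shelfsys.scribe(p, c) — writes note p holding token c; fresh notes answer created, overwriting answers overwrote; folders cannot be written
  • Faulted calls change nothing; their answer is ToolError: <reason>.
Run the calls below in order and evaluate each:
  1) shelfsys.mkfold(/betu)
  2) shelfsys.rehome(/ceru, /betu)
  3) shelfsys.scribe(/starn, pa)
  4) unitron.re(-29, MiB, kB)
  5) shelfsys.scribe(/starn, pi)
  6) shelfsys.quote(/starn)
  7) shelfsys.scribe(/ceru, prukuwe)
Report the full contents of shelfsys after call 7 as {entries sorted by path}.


$ mkfold p='/betu'
[out] ok
$ rehome s='/ceru' d='/betu'
[out] ToolError: exists
$ scribe p='/starn' c='pa'
[out] created
$ re v='-29' u_from='MiB' u_to='kB'
[out] -3801088/125
$ scribe p='/starn' c='pi'
[out] overwrote
$ quote p='/starn'
[out] pi
$ scribe p='/ceru' c='prukuwe'
[out] overwrote

Answer: {betu/, ceru=prukuwe, starn=pi}


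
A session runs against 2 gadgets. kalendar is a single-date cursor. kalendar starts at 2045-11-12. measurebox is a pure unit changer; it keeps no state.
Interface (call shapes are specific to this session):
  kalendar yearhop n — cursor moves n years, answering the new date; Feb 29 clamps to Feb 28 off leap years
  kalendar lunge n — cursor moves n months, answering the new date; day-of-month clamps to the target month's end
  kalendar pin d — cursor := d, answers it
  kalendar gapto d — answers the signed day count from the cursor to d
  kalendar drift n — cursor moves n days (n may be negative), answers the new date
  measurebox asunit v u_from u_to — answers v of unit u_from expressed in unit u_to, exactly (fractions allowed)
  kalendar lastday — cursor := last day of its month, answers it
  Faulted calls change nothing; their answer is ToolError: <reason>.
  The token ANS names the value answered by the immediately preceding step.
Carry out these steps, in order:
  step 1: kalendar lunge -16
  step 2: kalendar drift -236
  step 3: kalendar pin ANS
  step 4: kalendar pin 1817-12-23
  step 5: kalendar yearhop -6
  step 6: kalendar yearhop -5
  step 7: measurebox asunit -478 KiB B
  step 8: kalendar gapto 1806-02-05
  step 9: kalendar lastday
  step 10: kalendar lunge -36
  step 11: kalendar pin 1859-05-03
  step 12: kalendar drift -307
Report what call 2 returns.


Answer: 2043-11-19

Derivation:
I use kalendar lunge(n='-16'), which returns 2044-07-12.
Calling kalendar drift(n='-236'), → 2043-11-19.
I use kalendar pin(d='ANS'), giving 2043-11-19.
Then kalendar pin(d='1817-12-23'), yielding 1817-12-23.
Invoking kalendar yearhop(n='-6'): 1811-12-23.
I call kalendar yearhop(n='-5'), giving 1806-12-23.
Then measurebox asunit(v='-478', u_from='KiB', u_to='B'), which returns -489472.
I use kalendar gapto(d='1806-02-05'), giving -321.
I run kalendar lastday, and get 1806-12-31.
I use kalendar lunge(n='-36'), — result: 1803-12-31.
I call kalendar pin(d='1859-05-03'), — result: 1859-05-03.
Now I run kalendar drift(n='-307'), and observe 1858-06-30.


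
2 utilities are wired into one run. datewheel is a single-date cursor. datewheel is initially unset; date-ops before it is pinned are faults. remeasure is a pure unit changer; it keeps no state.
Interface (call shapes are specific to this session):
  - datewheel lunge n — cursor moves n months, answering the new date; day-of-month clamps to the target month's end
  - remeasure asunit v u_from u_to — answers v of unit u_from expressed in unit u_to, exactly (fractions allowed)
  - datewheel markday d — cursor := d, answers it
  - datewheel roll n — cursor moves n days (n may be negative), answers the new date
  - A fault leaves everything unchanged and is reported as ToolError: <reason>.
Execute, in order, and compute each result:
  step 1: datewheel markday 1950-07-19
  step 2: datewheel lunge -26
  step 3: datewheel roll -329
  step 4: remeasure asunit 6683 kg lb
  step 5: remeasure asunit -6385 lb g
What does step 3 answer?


Invoking datewheel markday with d='1950-07-19', and observe 1950-07-19.
I use datewheel lunge with n='-26', and get 1948-05-19.
I try datewheel roll with n='-329', — result: 1947-06-25.
Then remeasure asunit with v='6683', u_from='kg', u_to='lb', and see 668300000000/45359237.
Using remeasure asunit with v='-6385', u_from='lb', u_to='g', — result: -57923745649/20000.

Answer: 1947-06-25


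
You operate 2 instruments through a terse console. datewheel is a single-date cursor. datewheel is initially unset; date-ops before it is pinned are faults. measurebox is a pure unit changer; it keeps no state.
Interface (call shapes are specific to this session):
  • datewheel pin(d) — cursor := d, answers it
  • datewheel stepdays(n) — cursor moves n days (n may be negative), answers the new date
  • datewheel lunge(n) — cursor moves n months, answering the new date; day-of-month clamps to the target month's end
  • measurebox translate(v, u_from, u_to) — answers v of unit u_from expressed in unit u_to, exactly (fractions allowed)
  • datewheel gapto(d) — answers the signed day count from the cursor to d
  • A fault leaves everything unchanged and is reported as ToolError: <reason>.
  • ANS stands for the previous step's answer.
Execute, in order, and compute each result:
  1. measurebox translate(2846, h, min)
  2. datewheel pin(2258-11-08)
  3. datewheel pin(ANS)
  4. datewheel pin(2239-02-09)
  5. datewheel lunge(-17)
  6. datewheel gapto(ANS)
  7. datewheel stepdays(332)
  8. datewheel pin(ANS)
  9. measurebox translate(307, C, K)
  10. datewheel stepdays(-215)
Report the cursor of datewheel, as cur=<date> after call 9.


> measurebox translate 2846 h min
[out] 170760
> datewheel pin 2258-11-08
[out] 2258-11-08
> datewheel pin ANS
[out] 2258-11-08
> datewheel pin 2239-02-09
[out] 2239-02-09
> datewheel lunge -17
[out] 2237-09-09
> datewheel gapto ANS
[out] 0
> datewheel stepdays 332
[out] 2238-08-07
> datewheel pin ANS
[out] 2238-08-07
> measurebox translate 307 C K
[out] 11603/20
> datewheel stepdays -215
[out] 2238-01-04

Answer: cur=2238-08-07


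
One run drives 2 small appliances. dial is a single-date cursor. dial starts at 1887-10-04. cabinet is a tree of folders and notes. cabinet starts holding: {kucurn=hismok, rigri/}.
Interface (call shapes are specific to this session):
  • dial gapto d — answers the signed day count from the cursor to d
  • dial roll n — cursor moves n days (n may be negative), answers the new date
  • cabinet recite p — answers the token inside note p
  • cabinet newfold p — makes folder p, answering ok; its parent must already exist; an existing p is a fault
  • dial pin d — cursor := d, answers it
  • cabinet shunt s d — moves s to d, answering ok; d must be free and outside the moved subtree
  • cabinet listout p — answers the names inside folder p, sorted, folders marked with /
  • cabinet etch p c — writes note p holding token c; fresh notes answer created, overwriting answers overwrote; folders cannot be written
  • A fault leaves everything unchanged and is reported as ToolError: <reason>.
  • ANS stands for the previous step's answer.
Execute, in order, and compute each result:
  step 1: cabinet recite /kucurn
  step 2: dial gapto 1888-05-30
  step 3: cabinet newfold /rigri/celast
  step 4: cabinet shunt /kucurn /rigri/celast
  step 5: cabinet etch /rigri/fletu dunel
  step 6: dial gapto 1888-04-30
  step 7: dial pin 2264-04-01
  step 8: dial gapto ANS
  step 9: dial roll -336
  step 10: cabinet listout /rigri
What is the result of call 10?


·→ cabinet recite(p='/kucurn')
·← hismok
·→ dial gapto(d='1888-05-30')
·← 239
·→ cabinet newfold(p='/rigri/celast')
·← ok
·→ cabinet shunt(s='/kucurn', d='/rigri/celast')
·← ToolError: exists
·→ cabinet etch(p='/rigri/fletu', c='dunel')
·← created
·→ dial gapto(d='1888-04-30')
·← 209
·→ dial pin(d='2264-04-01')
·← 2264-04-01
·→ dial gapto(d='ANS')
·← 0
·→ dial roll(n='-336')
·← 2263-05-01
·→ cabinet listout(p='/rigri')
·← [celast/, fletu]

Answer: [celast/, fletu]


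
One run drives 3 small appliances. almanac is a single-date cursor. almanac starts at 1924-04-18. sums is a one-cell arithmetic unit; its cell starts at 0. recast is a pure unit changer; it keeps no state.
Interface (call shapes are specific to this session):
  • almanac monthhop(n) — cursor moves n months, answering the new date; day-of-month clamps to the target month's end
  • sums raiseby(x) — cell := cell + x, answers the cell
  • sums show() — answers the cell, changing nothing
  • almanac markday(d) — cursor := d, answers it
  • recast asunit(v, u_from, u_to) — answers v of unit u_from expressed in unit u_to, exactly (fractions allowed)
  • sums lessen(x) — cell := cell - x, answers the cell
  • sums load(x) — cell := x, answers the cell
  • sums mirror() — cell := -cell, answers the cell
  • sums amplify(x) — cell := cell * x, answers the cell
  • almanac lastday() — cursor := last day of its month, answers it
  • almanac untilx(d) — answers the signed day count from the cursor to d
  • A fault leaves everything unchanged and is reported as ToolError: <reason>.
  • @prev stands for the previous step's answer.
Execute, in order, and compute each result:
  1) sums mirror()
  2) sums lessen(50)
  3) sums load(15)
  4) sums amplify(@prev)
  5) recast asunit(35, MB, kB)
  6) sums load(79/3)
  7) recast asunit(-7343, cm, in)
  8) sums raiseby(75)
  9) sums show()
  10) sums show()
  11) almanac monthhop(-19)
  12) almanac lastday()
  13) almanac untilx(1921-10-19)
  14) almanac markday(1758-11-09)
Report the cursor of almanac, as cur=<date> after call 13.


// sums mirror() == 0
// sums lessen(x: 50) == -50
// sums load(x: 15) == 15
// sums amplify(x: @prev) == 225
// recast asunit(v: 35, u_from: MB, u_to: kB) == 35000
// sums load(x: 79/3) == 79/3
// recast asunit(v: -7343, u_from: cm, u_to: in) == -367150/127
// sums raiseby(x: 75) == 304/3
// sums show() == 304/3
// sums show() == 304/3
// almanac monthhop(n: -19) == 1922-09-18
// almanac lastday() == 1922-09-30
// almanac untilx(d: 1921-10-19) == -346
// almanac markday(d: 1758-11-09) == 1758-11-09

Answer: cur=1922-09-30


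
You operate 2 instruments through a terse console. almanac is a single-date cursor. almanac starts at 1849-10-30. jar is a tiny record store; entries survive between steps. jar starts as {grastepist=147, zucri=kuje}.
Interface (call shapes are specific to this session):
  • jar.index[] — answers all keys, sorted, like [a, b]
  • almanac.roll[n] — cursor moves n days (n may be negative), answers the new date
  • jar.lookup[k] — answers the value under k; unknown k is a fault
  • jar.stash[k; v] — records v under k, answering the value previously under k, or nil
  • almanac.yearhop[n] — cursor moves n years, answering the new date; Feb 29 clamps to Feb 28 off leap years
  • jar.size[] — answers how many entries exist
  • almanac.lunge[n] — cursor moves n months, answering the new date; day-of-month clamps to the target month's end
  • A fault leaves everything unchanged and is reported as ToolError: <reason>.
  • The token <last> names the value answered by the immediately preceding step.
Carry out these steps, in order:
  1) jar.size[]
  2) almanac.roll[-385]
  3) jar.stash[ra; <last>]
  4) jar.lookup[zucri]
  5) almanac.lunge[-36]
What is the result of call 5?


-- 1. jar.size() -> 2
-- 2. almanac.roll(n→-385) -> 1848-10-10
-- 3. jar.stash(k→ra, v→<last>) -> nil
-- 4. jar.lookup(k→zucri) -> kuje
-- 5. almanac.lunge(n→-36) -> 1845-10-10

Answer: 1845-10-10


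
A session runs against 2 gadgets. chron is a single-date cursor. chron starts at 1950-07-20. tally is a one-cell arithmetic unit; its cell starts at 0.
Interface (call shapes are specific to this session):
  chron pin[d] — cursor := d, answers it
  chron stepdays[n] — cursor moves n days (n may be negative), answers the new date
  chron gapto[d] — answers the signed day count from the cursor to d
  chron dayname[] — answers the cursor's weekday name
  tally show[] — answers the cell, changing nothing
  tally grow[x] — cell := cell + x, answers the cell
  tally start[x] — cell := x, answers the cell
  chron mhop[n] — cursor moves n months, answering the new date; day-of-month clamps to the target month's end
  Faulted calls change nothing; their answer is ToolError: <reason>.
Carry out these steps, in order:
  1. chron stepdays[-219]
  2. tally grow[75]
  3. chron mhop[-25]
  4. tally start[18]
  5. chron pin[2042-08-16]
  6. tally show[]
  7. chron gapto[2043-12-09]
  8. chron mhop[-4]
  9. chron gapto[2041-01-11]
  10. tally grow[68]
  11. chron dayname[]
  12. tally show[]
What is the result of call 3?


CALL chron stepdays[n=-219]
RET  1949-12-13
CALL tally grow[x=75]
RET  75
CALL chron mhop[n=-25]
RET  1947-11-13
CALL tally start[x=18]
RET  18
CALL chron pin[d=2042-08-16]
RET  2042-08-16
CALL tally show[]
RET  18
CALL chron gapto[d=2043-12-09]
RET  480
CALL chron mhop[n=-4]
RET  2042-04-16
CALL chron gapto[d=2041-01-11]
RET  -460
CALL tally grow[x=68]
RET  86
CALL chron dayname[]
RET  Wednesday
CALL tally show[]
RET  86

Answer: 1947-11-13


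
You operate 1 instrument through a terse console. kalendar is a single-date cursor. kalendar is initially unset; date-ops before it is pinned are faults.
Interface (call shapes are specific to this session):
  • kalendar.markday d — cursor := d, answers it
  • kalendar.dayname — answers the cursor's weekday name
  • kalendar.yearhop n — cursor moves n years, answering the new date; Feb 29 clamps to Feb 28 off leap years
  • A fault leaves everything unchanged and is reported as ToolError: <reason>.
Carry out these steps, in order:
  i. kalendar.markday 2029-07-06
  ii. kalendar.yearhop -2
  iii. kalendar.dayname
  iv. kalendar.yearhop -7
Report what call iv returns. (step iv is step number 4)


>> markday(d→2029-07-06)
<< 2029-07-06
>> yearhop(n→-2)
<< 2027-07-06
>> dayname()
<< Tuesday
>> yearhop(n→-7)
<< 2020-07-06

Answer: 2020-07-06


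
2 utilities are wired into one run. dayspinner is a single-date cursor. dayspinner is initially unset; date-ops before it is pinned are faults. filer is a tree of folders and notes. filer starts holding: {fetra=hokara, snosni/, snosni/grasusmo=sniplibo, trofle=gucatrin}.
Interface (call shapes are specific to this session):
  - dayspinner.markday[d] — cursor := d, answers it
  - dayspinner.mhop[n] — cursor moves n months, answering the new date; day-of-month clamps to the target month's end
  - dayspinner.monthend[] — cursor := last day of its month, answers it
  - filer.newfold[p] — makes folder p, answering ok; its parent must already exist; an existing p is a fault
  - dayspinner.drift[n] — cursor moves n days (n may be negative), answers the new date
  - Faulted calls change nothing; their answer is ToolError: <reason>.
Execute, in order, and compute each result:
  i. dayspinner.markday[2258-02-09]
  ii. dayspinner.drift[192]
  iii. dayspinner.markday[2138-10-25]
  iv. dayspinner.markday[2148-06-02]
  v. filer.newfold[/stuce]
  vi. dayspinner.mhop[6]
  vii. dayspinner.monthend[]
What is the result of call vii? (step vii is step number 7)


Calling dayspinner.markday on 2258-02-09, and see 2258-02-09.
Now I run dayspinner.drift on 192, which returns 2258-08-20.
I invoke dayspinner.markday on 2138-10-25, → 2138-10-25.
Now I run dayspinner.markday on 2148-06-02, → 2148-06-02.
Calling filer.newfold on /stuce, which returns ok.
I use dayspinner.mhop on 6, and get 2148-12-02.
I try dayspinner.monthend(), which returns 2148-12-31.

Answer: 2148-12-31


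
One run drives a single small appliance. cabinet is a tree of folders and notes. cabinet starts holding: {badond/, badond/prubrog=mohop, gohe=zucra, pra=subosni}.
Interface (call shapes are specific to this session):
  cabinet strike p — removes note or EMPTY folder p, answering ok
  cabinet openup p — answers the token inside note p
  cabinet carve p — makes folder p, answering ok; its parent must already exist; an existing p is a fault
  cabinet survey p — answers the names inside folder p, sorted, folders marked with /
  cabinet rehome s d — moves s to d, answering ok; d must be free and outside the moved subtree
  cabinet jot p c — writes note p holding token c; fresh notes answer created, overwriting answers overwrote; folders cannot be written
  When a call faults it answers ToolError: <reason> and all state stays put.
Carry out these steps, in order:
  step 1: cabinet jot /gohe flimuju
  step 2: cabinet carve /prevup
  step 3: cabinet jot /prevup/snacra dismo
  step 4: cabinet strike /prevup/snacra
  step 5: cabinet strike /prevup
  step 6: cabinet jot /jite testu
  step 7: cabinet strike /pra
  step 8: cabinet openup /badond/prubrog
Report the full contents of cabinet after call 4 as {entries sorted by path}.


Answer: {badond/, badond/prubrog=mohop, gohe=flimuju, pra=subosni, prevup/}

Derivation:
-- cabinet jot(p=/gohe, c=flimuju) : overwrote
-- cabinet carve(p=/prevup) : ok
-- cabinet jot(p=/prevup/snacra, c=dismo) : created
-- cabinet strike(p=/prevup/snacra) : ok
-- cabinet strike(p=/prevup) : ok
-- cabinet jot(p=/jite, c=testu) : created
-- cabinet strike(p=/pra) : ok
-- cabinet openup(p=/badond/prubrog) : mohop


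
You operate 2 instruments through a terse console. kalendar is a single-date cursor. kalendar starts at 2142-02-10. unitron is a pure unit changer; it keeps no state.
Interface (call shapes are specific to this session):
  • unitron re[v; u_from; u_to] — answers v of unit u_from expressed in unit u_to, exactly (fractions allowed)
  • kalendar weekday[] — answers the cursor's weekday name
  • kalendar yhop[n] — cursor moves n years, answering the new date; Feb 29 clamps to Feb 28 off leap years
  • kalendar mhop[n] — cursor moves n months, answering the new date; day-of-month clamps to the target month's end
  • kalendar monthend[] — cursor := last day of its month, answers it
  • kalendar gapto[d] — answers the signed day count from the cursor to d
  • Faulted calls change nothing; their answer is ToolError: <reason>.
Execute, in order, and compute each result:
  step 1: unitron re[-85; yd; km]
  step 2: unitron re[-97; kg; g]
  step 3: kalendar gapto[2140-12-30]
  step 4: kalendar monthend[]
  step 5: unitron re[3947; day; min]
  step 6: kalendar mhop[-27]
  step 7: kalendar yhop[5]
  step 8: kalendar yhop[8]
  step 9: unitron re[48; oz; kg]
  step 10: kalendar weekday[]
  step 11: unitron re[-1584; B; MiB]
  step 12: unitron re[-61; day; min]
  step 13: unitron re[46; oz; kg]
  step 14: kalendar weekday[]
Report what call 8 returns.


·→ unitron re(v→-85, u_from→yd, u_to→km)
·← -19431/250000
·→ unitron re(v→-97, u_from→kg, u_to→g)
·← -97000
·→ kalendar gapto(d→2140-12-30)
·← -407
·→ kalendar monthend()
·← 2142-02-28
·→ unitron re(v→3947, u_from→day, u_to→min)
·← 5683680
·→ kalendar mhop(n→-27)
·← 2139-11-28
·→ kalendar yhop(n→5)
·← 2144-11-28
·→ kalendar yhop(n→8)
·← 2152-11-28
·→ unitron re(v→48, u_from→oz, u_to→kg)
·← 136077711/100000000
·→ kalendar weekday()
·← Tuesday
·→ unitron re(v→-1584, u_from→B, u_to→MiB)
·← -99/65536
·→ unitron re(v→-61, u_from→day, u_to→min)
·← -87840
·→ unitron re(v→46, u_from→oz, u_to→kg)
·← 1043262451/800000000
·→ kalendar weekday()
·← Tuesday

Answer: 2152-11-28


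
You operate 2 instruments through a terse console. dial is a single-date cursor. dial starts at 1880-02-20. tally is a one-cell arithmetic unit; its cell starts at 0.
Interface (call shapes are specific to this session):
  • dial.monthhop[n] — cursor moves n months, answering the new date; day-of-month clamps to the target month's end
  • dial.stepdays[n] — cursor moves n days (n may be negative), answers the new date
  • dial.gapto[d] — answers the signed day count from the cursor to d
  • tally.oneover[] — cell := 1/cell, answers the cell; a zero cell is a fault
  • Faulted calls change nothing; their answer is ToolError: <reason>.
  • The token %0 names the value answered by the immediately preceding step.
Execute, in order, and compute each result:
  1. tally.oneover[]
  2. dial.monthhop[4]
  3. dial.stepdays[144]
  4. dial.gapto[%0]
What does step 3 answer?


Step: tally.oneover[]
Result: ToolError: reciprocal of zero
Step: dial.monthhop[n='4']
Result: 1880-06-20
Step: dial.stepdays[n='144']
Result: 1880-11-11
Step: dial.gapto[d='%0']
Result: 0

Answer: 1880-11-11


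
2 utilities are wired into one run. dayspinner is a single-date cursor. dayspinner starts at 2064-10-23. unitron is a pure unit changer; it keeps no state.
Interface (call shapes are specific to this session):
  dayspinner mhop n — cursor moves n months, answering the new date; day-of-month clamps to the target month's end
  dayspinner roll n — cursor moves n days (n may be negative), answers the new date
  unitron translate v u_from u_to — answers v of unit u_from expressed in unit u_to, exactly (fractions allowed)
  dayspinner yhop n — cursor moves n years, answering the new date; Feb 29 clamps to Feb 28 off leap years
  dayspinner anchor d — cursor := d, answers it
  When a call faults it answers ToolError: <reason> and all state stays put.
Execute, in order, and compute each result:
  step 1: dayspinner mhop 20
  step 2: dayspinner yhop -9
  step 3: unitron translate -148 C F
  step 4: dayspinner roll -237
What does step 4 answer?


Act: dayspinner mhop[n: 20]
Obs: 2066-06-23
Act: dayspinner yhop[n: -9]
Obs: 2057-06-23
Act: unitron translate[v: -148; u_from: C; u_to: F]
Obs: -1172/5
Act: dayspinner roll[n: -237]
Obs: 2056-10-29

Answer: 2056-10-29


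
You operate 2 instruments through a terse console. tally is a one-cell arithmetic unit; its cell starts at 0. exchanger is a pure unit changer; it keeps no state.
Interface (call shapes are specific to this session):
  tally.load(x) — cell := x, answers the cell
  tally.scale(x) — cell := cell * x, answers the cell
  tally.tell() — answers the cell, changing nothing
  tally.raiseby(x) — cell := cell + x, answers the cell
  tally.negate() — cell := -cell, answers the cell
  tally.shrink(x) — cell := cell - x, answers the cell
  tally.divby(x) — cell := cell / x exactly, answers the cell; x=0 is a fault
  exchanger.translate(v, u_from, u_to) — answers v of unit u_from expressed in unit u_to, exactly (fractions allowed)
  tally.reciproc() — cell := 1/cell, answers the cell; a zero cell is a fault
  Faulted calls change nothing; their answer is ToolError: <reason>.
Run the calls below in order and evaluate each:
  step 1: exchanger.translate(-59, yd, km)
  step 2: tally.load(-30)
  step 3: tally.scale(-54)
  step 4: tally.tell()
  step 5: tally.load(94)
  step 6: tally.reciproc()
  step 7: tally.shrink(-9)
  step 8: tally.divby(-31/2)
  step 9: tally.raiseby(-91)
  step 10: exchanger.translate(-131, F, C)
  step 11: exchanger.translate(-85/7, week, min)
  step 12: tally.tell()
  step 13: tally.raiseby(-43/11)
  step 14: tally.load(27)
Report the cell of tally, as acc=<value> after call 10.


Now I run exchanger.translate using v=-59, u_from=yd, u_to=km, — result: -67437/1250000.
I invoke tally.load using x=-30, which returns -30.
Using tally.scale using x=-54, — result: 1620.
Then tally.tell(), which returns 1620.
I call tally.load using x=94, and observe 94.
I try tally.reciproc(), giving 1/94.
Now I run tally.shrink using x=-9, → 847/94.
I invoke tally.divby using x=-31/2, and see -847/1457.
Calling tally.raiseby using x=-91, and observe -133434/1457.
Using exchanger.translate using v=-131, u_from=F, u_to=C, → -815/9.
Using exchanger.translate using v=-85/7, u_from=week, u_to=min, and get -122400.
I invoke tally.tell(), and get -133434/1457.
I run tally.raiseby using x=-43/11, which returns -1530425/16027.
I run tally.load using x=27, yielding 27.

Answer: acc=-133434/1457


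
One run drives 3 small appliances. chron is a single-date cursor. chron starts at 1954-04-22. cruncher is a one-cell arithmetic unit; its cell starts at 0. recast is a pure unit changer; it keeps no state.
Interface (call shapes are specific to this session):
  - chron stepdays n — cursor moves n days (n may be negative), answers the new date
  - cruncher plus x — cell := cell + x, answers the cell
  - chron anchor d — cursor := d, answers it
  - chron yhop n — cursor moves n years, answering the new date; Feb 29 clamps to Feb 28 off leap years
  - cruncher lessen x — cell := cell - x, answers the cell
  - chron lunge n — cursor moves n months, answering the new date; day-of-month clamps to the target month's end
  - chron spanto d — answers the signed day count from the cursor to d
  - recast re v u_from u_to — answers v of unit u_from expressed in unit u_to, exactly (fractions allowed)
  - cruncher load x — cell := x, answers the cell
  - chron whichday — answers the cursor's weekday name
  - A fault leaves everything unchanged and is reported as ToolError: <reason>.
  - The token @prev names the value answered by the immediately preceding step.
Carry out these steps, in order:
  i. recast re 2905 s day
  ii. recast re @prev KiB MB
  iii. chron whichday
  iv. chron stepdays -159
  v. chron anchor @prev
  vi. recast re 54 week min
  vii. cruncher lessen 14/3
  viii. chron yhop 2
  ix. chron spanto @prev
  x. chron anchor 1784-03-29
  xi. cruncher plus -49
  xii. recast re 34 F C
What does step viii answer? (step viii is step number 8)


==> recast re(v=2905, u_from=s, u_to=day)
<== 581/17280
==> recast re(v=@prev, u_from=KiB, u_to=MB)
<== 581/16875000
==> chron whichday()
<== Thursday
==> chron stepdays(n=-159)
<== 1953-11-14
==> chron anchor(d=@prev)
<== 1953-11-14
==> recast re(v=54, u_from=week, u_to=min)
<== 544320
==> cruncher lessen(x=14/3)
<== -14/3
==> chron yhop(n=2)
<== 1955-11-14
==> chron spanto(d=@prev)
<== 0
==> chron anchor(d=1784-03-29)
<== 1784-03-29
==> cruncher plus(x=-49)
<== -161/3
==> recast re(v=34, u_from=F, u_to=C)
<== 10/9

Answer: 1955-11-14


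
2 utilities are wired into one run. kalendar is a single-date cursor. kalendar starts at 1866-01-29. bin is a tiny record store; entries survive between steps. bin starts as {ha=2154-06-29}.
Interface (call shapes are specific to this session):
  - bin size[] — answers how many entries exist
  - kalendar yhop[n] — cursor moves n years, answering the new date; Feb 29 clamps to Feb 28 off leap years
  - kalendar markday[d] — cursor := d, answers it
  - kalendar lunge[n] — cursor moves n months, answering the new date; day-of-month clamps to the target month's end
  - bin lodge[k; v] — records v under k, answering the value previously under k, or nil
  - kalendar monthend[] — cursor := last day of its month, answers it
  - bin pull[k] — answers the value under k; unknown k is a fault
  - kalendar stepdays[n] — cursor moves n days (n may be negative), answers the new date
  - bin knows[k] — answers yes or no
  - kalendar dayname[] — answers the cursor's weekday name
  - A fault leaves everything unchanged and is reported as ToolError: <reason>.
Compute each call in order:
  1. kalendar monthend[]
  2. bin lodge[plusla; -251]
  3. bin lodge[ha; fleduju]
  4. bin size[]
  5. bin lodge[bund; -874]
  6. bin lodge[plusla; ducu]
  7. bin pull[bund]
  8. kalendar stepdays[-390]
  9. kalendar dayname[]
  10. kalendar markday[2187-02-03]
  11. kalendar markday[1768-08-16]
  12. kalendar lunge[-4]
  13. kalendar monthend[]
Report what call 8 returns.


Answer: 1865-01-06

Derivation:
Using kalendar monthend, giving 1866-01-31.
I call bin lodge passing k→plusla, v→-251, yielding nil.
Using bin lodge passing k→ha, v→fleduju, → 2154-06-29.
Next I call bin size: 2.
Using bin lodge passing k→bund, v→-874, which returns nil.
Then bin lodge passing k→plusla, v→ducu, and see -251.
I run bin pull passing k→bund, — result: -874.
Next I call kalendar stepdays passing n→-390: 1865-01-06.
Calling kalendar dayname(): Friday.
I call kalendar markday passing d→2187-02-03, and get 2187-02-03.
Then kalendar markday passing d→1768-08-16, and observe 1768-08-16.
Now I run kalendar lunge passing n→-4, → 1768-04-16.
Calling kalendar monthend(), which returns 1768-04-30.


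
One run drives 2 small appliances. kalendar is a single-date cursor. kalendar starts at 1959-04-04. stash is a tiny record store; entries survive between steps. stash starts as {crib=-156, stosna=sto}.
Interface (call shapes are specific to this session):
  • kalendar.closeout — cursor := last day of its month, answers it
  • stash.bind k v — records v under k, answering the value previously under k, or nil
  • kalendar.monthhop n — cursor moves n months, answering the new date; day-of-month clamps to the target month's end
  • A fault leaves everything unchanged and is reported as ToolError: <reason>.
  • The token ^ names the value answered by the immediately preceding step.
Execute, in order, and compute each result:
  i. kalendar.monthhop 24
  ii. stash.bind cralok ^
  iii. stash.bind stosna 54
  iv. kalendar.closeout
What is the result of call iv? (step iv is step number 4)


Answer: 1961-04-30

Derivation:
>>> monthhop n='24'
[out] 1961-04-04
>>> bind k='cralok' v='^'
[out] nil
>>> bind k='stosna' v='54'
[out] sto
>>> closeout
[out] 1961-04-30
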